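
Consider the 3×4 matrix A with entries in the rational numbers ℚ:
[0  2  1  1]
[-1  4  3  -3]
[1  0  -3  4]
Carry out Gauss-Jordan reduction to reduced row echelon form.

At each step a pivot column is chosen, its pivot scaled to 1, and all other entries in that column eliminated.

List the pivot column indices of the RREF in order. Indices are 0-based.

pivot columns: 0, 1, 2

pivot(0,0): swap R0↔R1
pivot(0,0)=-1: scale R0 → (1, -4, -3, 3)
  clear (2,0): R2 −= (1)R0 → (0, 4, 0, 1)
pivot(1,1)=2: scale R1 → (0, 1, 1/2, 1/2)
  clear (0,1): R0 −= (-4)R1 → (1, 0, -1, 5)
  clear (2,1): R2 −= (4)R1 → (0, 0, -2, -1)
pivot(2,2)=-2: scale R2 → (0, 0, 1, 1/2)
  clear (0,2): R0 −= (-1)R2 → (1, 0, 0, 11/2)
  clear (1,2): R1 −= (1/2)R2 → (0, 1, 0, 1/4)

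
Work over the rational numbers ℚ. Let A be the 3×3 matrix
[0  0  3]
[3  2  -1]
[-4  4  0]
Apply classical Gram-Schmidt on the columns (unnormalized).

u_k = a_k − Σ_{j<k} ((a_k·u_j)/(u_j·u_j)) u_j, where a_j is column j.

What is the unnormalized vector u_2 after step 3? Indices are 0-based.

Step 1: u_0 = a_0 = (0, 3, -4).
Step 2: u_1 = a_1 − (-2/5)·u_0 = (0, 16/5, 12/5).
Step 3: u_2 = a_2 − (-3/25)·u_0 − (-1/5)·u_1 = (3, 0, 0).

u_2 = (3, 0, 0)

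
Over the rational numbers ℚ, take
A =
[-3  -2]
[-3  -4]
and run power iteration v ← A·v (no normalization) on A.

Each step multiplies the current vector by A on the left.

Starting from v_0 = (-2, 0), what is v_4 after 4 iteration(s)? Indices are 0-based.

v_4 = (-1038, -1554)

v_0 = (-2, 0).
v_1 = A·v_0 = (6, 6).
v_2 = A·v_1 = (-30, -42).
v_3 = A·v_2 = (174, 258).
v_4 = A·v_3 = (-1038, -1554).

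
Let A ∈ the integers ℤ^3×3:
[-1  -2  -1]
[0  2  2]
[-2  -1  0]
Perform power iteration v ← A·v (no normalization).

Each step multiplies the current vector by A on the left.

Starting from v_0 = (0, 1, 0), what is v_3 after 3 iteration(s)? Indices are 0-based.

v_3 = (-5, 8, 0)

v_0 = (0, 1, 0).
v_1 = A·v_0 = (-2, 2, -1).
v_2 = A·v_1 = (-1, 2, 2).
v_3 = A·v_2 = (-5, 8, 0).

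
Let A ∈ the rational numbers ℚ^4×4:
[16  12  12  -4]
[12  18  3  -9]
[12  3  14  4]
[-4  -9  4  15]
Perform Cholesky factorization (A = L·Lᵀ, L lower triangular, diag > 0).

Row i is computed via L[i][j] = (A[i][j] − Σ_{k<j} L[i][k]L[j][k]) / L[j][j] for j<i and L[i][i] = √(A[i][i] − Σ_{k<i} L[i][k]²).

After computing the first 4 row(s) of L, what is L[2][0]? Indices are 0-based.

L[2][0] = 3

Step 1: L[0][0] = √(16) = 4.
  L[1][0] = (12) / L[0][0] = 3.
Step 2: L[1][1] = √(9) = 3.
  L[2][0] = (12) / L[0][0] = 3.
  L[2][1] = (-6) / L[1][1] = -2.
Step 3: L[2][2] = √(1) = 1.
  L[3][0] = (-4) / L[0][0] = -1.
  L[3][1] = (-6) / L[1][1] = -2.
  L[3][2] = (3) / L[2][2] = 3.
Step 4: L[3][3] = √(1) = 1.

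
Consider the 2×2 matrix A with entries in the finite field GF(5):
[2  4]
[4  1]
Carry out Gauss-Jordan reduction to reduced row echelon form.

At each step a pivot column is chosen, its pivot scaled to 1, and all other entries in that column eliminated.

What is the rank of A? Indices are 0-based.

step 1: normalize row 0 (÷2) = (1, 2)
  row 1: subtract 4×row0 = (0, 3)
step 2: normalize row 1 (÷3) = (0, 1)
  row 0: subtract 2×row1 = (1, 0)

rank = 2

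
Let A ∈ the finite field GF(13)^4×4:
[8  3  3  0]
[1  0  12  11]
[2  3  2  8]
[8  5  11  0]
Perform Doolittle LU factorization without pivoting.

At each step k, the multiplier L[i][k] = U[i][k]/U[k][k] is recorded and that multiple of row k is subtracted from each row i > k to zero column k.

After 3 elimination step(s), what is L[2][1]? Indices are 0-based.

L[2][1] = 7

[col 0] pivot 8
  R1 -= 5*R0 → (0, 11, 10, 11)  (L[1][0] := 5)
  R2 -= 10*R0 → (0, 12, 11, 8)  (L[2][0] := 10)
  R3 -= 1*R0 → (0, 2, 8, 0)  (L[3][0] := 1)
[col 1] pivot 11
  R2 -= 7*R1 → (0, 0, 6, 9)  (L[2][1] := 7)
  R3 -= 12*R1 → (0, 0, 5, 11)  (L[3][1] := 12)
[col 2] pivot 6
  R3 -= 3*R2 → (0, 0, 0, 10)  (L[3][2] := 3)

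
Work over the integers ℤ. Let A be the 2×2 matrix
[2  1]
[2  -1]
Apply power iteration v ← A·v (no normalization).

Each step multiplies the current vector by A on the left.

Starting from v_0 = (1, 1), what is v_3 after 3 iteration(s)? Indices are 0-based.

v_0 = (1, 1).
v_1 = A·v_0 = (3, 1).
v_2 = A·v_1 = (7, 5).
v_3 = A·v_2 = (19, 9).

v_3 = (19, 9)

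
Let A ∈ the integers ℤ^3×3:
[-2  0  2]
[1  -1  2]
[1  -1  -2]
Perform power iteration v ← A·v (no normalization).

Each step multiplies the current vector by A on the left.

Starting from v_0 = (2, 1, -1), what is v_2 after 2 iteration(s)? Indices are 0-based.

v_0 = (2, 1, -1).
v_1 = A·v_0 = (-6, -1, 3).
v_2 = A·v_1 = (18, 1, -11).

v_2 = (18, 1, -11)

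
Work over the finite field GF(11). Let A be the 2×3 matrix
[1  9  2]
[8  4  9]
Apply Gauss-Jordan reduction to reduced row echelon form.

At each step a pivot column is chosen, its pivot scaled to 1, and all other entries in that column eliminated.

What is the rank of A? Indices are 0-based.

rank = 2

[1] R0 /= 1  ⇒  (1, 9, 2)
     R1 -= 8·R0  ⇒  (0, 9, 4)
[2] R1 /= 9  ⇒  (0, 1, 9)
     R0 -= 9·R1  ⇒  (1, 0, 9)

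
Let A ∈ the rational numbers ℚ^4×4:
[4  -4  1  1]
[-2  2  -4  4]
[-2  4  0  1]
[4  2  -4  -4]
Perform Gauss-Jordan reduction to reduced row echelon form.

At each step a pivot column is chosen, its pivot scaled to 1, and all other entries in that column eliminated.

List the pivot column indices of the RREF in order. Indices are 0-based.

pivot(0,0)=4: scale R0 → (1, -1, 1/4, 1/4)
  clear (1,0): R1 −= (-2)R0 → (0, 0, -7/2, 9/2)
  clear (2,0): R2 −= (-2)R0 → (0, 2, 1/2, 3/2)
  clear (3,0): R3 −= (4)R0 → (0, 6, -5, -5)
pivot(1,1): swap R1↔R2
pivot(1,1)=2: scale R1 → (0, 1, 1/4, 3/4)
  clear (0,1): R0 −= (-1)R1 → (1, 0, 1/2, 1)
  clear (3,1): R3 −= (6)R1 → (0, 0, -13/2, -19/2)
pivot(2,2)=-7/2: scale R2 → (0, 0, 1, -9/7)
  clear (0,2): R0 −= (1/2)R2 → (1, 0, 0, 23/14)
  clear (1,2): R1 −= (1/4)R2 → (0, 1, 0, 15/14)
  clear (3,2): R3 −= (-13/2)R2 → (0, 0, 0, -125/7)
pivot(3,3)=-125/7: scale R3 → (0, 0, 0, 1)
  clear (0,3): R0 −= (23/14)R3 → (1, 0, 0, 0)
  clear (1,3): R1 −= (15/14)R3 → (0, 1, 0, 0)
  clear (2,3): R2 −= (-9/7)R3 → (0, 0, 1, 0)

pivot columns: 0, 1, 2, 3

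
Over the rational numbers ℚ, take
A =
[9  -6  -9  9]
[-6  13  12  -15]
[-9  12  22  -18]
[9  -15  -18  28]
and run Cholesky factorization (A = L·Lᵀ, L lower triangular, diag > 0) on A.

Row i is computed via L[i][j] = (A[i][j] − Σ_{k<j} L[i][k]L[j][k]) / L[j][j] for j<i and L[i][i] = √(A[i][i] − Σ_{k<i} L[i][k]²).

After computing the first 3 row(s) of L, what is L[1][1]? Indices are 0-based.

Step 1: L[0][0] = √(9) = 3.
  L[1][0] = (-6) / L[0][0] = -2.
Step 2: L[1][1] = √(9) = 3.
  L[2][0] = (-9) / L[0][0] = -3.
  L[2][1] = (6) / L[1][1] = 2.
Step 3: L[2][2] = √(9) = 3.

L[1][1] = 3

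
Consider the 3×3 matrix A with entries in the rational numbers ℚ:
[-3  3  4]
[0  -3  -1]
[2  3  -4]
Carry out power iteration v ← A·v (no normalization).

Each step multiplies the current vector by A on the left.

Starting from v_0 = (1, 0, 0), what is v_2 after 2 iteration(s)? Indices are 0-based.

v_0 = (1, 0, 0).
v_1 = A·v_0 = (-3, 0, 2).
v_2 = A·v_1 = (17, -2, -14).

v_2 = (17, -2, -14)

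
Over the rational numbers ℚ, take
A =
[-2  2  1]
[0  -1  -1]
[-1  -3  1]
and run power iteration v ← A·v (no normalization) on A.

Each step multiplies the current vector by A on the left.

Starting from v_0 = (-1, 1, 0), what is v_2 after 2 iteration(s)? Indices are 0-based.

v_2 = (-12, 3, -3)

v_0 = (-1, 1, 0).
v_1 = A·v_0 = (4, -1, -2).
v_2 = A·v_1 = (-12, 3, -3).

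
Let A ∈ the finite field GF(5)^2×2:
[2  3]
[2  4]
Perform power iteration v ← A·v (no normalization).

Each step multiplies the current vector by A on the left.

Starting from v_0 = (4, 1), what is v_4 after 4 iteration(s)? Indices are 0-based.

v_0 = (4, 1).
v_1 = A·v_0 = (1, 2).
v_2 = A·v_1 = (3, 0).
v_3 = A·v_2 = (1, 1).
v_4 = A·v_3 = (0, 1).

v_4 = (0, 1)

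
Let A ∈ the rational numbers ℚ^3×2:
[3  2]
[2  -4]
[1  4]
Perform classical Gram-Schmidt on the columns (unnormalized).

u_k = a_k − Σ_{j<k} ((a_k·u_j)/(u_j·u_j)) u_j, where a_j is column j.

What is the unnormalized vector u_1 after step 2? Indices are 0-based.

Step 1: u_0 = a_0 = (3, 2, 1).
Step 2: u_1 = a_1 − (1/7)·u_0 = (11/7, -30/7, 27/7).

u_1 = (11/7, -30/7, 27/7)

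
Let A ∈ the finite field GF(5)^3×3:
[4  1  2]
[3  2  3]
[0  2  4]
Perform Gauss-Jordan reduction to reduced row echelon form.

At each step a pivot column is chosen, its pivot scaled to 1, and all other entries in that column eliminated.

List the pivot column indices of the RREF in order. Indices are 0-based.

pivot(0,0)=4: scale R0 → (1, 4, 3)
  clear (1,0): R1 −= (3)R0 → (0, 0, 4)
pivot(1,1): swap R1↔R2
pivot(1,1)=2: scale R1 → (0, 1, 2)
  clear (0,1): R0 −= (4)R1 → (1, 0, 0)
pivot(2,2)=4: scale R2 → (0, 0, 1)
  clear (1,2): R1 −= (2)R2 → (0, 1, 0)

pivot columns: 0, 1, 2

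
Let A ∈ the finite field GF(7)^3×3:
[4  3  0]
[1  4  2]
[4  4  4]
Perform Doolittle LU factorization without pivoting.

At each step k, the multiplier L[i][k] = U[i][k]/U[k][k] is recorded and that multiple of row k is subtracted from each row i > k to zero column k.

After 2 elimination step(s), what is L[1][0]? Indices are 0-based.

L[1][0] = 2

k=0: U[0][0]=4
  eliminate (1,0): mult=2, new row 1: (0, 5, 2); set L[1][0]=2
  eliminate (2,0): mult=1, new row 2: (0, 1, 4); set L[2][0]=1
k=1: U[1][1]=5
  eliminate (2,1): mult=3, new row 2: (0, 0, 5); set L[2][1]=3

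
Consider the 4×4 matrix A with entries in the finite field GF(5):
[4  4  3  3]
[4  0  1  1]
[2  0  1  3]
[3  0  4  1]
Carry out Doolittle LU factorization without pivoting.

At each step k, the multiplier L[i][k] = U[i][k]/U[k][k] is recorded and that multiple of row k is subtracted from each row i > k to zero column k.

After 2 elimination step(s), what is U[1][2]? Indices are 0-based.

Step 1: pivot at (0,0) is 4.
  row1 ← row1 − (1)·row0  ⇒  L[1][0]=1, U row1=(0, 1, 3, 3)
  row2 ← row2 − (3)·row0  ⇒  L[2][0]=3, U row2=(0, 3, 2, 4)
  row3 ← row3 − (2)·row0  ⇒  L[3][0]=2, U row3=(0, 2, 3, 0)
Step 2: pivot at (1,1) is 1.
  row2 ← row2 − (3)·row1  ⇒  L[2][1]=3, U row2=(0, 0, 3, 0)
  row3 ← row3 − (2)·row1  ⇒  L[3][1]=2, U row3=(0, 0, 2, 4)

U[1][2] = 3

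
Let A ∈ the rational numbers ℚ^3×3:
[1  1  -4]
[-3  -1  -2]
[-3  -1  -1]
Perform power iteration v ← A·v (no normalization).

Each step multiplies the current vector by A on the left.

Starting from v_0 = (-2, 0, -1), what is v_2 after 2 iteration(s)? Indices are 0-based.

v_2 = (-18, -28, -21)

v_0 = (-2, 0, -1).
v_1 = A·v_0 = (2, 8, 7).
v_2 = A·v_1 = (-18, -28, -21).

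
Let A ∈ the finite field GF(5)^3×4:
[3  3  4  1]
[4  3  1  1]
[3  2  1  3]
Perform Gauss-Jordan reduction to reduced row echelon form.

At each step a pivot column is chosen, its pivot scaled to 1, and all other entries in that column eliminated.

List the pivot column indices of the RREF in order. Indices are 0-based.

pivot columns: 0, 1, 2

[1] R0 /= 3  ⇒  (1, 1, 3, 2)
     R1 -= 4·R0  ⇒  (0, 4, 4, 3)
     R2 -= 3·R0  ⇒  (0, 4, 2, 2)
[2] R1 /= 4  ⇒  (0, 1, 1, 2)
     R0 -= 1·R1  ⇒  (1, 0, 2, 0)
     R2 -= 4·R1  ⇒  (0, 0, 3, 4)
[3] R2 /= 3  ⇒  (0, 0, 1, 3)
     R0 -= 2·R2  ⇒  (1, 0, 0, 4)
     R1 -= 1·R2  ⇒  (0, 1, 0, 4)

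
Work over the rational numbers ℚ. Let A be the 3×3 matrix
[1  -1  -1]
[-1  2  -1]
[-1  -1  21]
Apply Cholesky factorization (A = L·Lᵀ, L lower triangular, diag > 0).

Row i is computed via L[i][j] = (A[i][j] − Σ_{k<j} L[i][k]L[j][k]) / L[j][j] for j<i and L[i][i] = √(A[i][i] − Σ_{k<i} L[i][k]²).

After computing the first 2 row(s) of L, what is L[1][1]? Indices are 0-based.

L[1][1] = 1

Step 1: L[0][0] = √(1) = 1.
  L[1][0] = (-1) / L[0][0] = -1.
Step 2: L[1][1] = √(1) = 1.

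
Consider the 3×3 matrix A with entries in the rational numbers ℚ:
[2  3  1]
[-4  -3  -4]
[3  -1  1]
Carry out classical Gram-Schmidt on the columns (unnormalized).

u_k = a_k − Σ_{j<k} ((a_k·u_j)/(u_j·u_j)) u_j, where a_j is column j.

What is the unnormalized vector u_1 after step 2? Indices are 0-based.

u_1 = (57/29, -27/29, -74/29)

Step 1: u_0 = a_0 = (2, -4, 3).
Step 2: u_1 = a_1 − (15/29)·u_0 = (57/29, -27/29, -74/29).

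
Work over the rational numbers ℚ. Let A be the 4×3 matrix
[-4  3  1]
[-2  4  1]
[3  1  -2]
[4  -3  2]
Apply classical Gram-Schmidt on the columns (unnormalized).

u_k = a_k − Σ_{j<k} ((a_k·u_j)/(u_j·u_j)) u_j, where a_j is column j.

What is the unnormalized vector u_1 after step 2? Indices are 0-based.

Step 1: u_0 = a_0 = (-4, -2, 3, 4).
Step 2: u_1 = a_1 − (-29/45)·u_0 = (19/45, 122/45, 44/15, -19/45).

u_1 = (19/45, 122/45, 44/15, -19/45)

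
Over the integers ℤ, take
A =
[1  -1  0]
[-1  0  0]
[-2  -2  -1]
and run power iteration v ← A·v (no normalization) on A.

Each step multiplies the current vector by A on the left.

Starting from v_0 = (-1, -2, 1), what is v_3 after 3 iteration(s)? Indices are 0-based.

v_3 = (1, 0, 11)

v_0 = (-1, -2, 1).
v_1 = A·v_0 = (1, 1, 5).
v_2 = A·v_1 = (0, -1, -9).
v_3 = A·v_2 = (1, 0, 11).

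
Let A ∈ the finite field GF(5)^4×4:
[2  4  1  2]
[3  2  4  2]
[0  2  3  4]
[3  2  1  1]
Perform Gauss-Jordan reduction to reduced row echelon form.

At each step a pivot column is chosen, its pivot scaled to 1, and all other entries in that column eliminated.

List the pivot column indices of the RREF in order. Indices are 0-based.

pivot(0,0)=2: scale R0 → (1, 2, 3, 1)
  clear (1,0): R1 −= (3)R0 → (0, 1, 0, 4)
  clear (3,0): R3 −= (3)R0 → (0, 1, 2, 3)
pivot(1,1)=1: scale R1 → (0, 1, 0, 4)
  clear (0,1): R0 −= (2)R1 → (1, 0, 3, 3)
  clear (2,1): R2 −= (2)R1 → (0, 0, 3, 1)
  clear (3,1): R3 −= (1)R1 → (0, 0, 2, 4)
pivot(2,2)=3: scale R2 → (0, 0, 1, 2)
  clear (0,2): R0 −= (3)R2 → (1, 0, 0, 2)
  clear (3,2): R3 −= (2)R2 → (0, 0, 0, 0)
col 3: no nonzero at/below row 3; advance.

pivot columns: 0, 1, 2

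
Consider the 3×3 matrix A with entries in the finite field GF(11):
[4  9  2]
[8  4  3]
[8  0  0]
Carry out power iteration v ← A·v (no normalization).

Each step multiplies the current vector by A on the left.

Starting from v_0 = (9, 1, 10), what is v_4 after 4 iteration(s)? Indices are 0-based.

v_0 = (9, 1, 10).
v_1 = A·v_0 = (10, 7, 6).
v_2 = A·v_1 = (5, 5, 3).
v_3 = A·v_2 = (5, 3, 7).
v_4 = A·v_3 = (6, 7, 7).

v_4 = (6, 7, 7)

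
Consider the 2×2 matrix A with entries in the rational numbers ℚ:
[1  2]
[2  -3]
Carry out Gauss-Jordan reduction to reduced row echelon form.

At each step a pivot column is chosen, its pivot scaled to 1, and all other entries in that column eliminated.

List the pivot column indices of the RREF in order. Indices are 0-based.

pivot(0,0)=1: scale R0 → (1, 2)
  clear (1,0): R1 −= (2)R0 → (0, -7)
pivot(1,1)=-7: scale R1 → (0, 1)
  clear (0,1): R0 −= (2)R1 → (1, 0)

pivot columns: 0, 1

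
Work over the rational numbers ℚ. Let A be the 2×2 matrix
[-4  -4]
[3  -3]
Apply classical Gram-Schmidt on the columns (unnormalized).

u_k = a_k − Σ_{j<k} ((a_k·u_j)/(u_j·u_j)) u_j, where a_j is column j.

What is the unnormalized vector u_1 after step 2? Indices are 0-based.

Step 1: u_0 = a_0 = (-4, 3).
Step 2: u_1 = a_1 − (7/25)·u_0 = (-72/25, -96/25).

u_1 = (-72/25, -96/25)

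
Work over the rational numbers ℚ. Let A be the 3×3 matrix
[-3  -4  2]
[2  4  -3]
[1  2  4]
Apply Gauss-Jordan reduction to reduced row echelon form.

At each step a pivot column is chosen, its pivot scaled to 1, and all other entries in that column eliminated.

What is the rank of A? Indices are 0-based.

[1] R0 /= -3  ⇒  (1, 4/3, -2/3)
     R1 -= 2·R0  ⇒  (0, 4/3, -5/3)
     R2 -= 1·R0  ⇒  (0, 2/3, 14/3)
[2] R1 /= 4/3  ⇒  (0, 1, -5/4)
     R0 -= 4/3·R1  ⇒  (1, 0, 1)
     R2 -= 2/3·R1  ⇒  (0, 0, 11/2)
[3] R2 /= 11/2  ⇒  (0, 0, 1)
     R0 -= 1·R2  ⇒  (1, 0, 0)
     R1 -= -5/4·R2  ⇒  (0, 1, 0)

rank = 3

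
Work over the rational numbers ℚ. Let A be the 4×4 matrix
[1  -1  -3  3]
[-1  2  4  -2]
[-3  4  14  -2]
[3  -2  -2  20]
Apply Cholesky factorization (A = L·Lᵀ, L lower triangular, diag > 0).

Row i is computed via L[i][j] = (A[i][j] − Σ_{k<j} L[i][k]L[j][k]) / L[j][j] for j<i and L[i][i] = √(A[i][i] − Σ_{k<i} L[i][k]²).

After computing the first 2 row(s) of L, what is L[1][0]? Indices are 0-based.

L[1][0] = -1

Step 1: L[0][0] = √(1) = 1.
  L[1][0] = (-1) / L[0][0] = -1.
Step 2: L[1][1] = √(1) = 1.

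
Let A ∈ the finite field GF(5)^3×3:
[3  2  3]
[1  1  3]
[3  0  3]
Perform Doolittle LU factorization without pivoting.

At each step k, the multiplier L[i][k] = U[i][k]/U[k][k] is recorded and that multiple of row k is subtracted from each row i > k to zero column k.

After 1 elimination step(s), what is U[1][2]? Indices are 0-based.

Step 1: pivot at (0,0) is 3.
  row1 ← row1 − (2)·row0  ⇒  L[1][0]=2, U row1=(0, 2, 2)
  row2 ← row2 − (1)·row0  ⇒  L[2][0]=1, U row2=(0, 3, 0)

U[1][2] = 2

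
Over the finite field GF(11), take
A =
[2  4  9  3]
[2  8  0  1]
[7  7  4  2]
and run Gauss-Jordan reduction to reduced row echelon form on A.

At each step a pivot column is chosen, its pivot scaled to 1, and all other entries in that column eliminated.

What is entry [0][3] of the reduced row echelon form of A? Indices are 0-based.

M[0][3] = 9

[1] R0 /= 2  ⇒  (1, 2, 10, 7)
     R1 -= 2·R0  ⇒  (0, 4, 2, 9)
     R2 -= 7·R0  ⇒  (0, 4, 0, 8)
[2] R1 /= 4  ⇒  (0, 1, 6, 5)
     R0 -= 2·R1  ⇒  (1, 0, 9, 8)
     R2 -= 4·R1  ⇒  (0, 0, 9, 10)
[3] R2 /= 9  ⇒  (0, 0, 1, 6)
     R0 -= 9·R2  ⇒  (1, 0, 0, 9)
     R1 -= 6·R2  ⇒  (0, 1, 0, 2)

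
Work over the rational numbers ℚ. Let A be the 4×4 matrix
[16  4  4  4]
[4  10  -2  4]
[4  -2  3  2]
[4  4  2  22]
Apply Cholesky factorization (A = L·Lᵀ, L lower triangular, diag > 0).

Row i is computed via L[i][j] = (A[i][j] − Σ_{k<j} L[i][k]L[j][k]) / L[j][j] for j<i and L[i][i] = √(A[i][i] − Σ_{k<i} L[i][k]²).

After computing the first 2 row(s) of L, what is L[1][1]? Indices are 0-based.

L[1][1] = 3

Step 1: L[0][0] = √(16) = 4.
  L[1][0] = (4) / L[0][0] = 1.
Step 2: L[1][1] = √(9) = 3.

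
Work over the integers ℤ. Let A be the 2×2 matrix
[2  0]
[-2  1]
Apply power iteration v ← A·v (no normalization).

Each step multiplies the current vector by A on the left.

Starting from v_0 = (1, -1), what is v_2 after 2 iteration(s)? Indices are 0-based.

v_0 = (1, -1).
v_1 = A·v_0 = (2, -3).
v_2 = A·v_1 = (4, -7).

v_2 = (4, -7)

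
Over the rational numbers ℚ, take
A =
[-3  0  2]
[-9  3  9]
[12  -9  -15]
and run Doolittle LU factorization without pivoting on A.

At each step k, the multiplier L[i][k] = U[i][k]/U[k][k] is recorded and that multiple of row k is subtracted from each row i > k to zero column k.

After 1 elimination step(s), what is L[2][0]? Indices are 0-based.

k=0: U[0][0]=-3
  eliminate (1,0): mult=3, new row 1: (0, 3, 3); set L[1][0]=3
  eliminate (2,0): mult=-4, new row 2: (0, -9, -7); set L[2][0]=-4

L[2][0] = -4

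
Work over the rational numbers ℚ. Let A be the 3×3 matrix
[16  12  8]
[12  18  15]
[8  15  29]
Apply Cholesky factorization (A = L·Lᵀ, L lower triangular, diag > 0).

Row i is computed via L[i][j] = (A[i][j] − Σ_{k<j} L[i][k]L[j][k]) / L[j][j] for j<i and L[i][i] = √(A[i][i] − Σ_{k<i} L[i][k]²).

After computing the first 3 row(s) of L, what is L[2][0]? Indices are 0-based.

L[2][0] = 2

Step 1: L[0][0] = √(16) = 4.
  L[1][0] = (12) / L[0][0] = 3.
Step 2: L[1][1] = √(9) = 3.
  L[2][0] = (8) / L[0][0] = 2.
  L[2][1] = (9) / L[1][1] = 3.
Step 3: L[2][2] = √(16) = 4.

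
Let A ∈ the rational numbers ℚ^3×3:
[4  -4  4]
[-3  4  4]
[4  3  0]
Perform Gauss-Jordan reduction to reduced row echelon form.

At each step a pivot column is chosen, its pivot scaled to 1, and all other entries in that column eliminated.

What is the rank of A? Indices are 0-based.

pivot(0,0)=4: scale R0 → (1, -1, 1)
  clear (1,0): R1 −= (-3)R0 → (0, 1, 7)
  clear (2,0): R2 −= (4)R0 → (0, 7, -4)
pivot(1,1)=1: scale R1 → (0, 1, 7)
  clear (0,1): R0 −= (-1)R1 → (1, 0, 8)
  clear (2,1): R2 −= (7)R1 → (0, 0, -53)
pivot(2,2)=-53: scale R2 → (0, 0, 1)
  clear (0,2): R0 −= (8)R2 → (1, 0, 0)
  clear (1,2): R1 −= (7)R2 → (0, 1, 0)

rank = 3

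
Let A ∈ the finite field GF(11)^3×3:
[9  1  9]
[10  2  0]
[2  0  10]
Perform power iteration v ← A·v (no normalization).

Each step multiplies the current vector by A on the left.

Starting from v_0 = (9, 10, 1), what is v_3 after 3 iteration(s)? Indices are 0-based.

v_3 = (2, 1, 9)

v_0 = (9, 10, 1).
v_1 = A·v_0 = (1, 0, 6).
v_2 = A·v_1 = (8, 10, 7).
v_3 = A·v_2 = (2, 1, 9).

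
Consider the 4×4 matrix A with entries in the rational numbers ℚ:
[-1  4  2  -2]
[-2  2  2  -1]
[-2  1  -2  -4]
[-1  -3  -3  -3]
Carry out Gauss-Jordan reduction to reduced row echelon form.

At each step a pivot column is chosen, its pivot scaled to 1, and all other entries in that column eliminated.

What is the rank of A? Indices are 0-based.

rank = 4

pivot(0,0)=-1: scale R0 → (1, -4, -2, 2)
  clear (1,0): R1 −= (-2)R0 → (0, -6, -2, 3)
  clear (2,0): R2 −= (-2)R0 → (0, -7, -6, 0)
  clear (3,0): R3 −= (-1)R0 → (0, -7, -5, -1)
pivot(1,1)=-6: scale R1 → (0, 1, 1/3, -1/2)
  clear (0,1): R0 −= (-4)R1 → (1, 0, -2/3, 0)
  clear (2,1): R2 −= (-7)R1 → (0, 0, -11/3, -7/2)
  clear (3,1): R3 −= (-7)R1 → (0, 0, -8/3, -9/2)
pivot(2,2)=-11/3: scale R2 → (0, 0, 1, 21/22)
  clear (0,2): R0 −= (-2/3)R2 → (1, 0, 0, 7/11)
  clear (1,2): R1 −= (1/3)R2 → (0, 1, 0, -9/11)
  clear (3,2): R3 −= (-8/3)R2 → (0, 0, 0, -43/22)
pivot(3,3)=-43/22: scale R3 → (0, 0, 0, 1)
  clear (0,3): R0 −= (7/11)R3 → (1, 0, 0, 0)
  clear (1,3): R1 −= (-9/11)R3 → (0, 1, 0, 0)
  clear (2,3): R2 −= (21/22)R3 → (0, 0, 1, 0)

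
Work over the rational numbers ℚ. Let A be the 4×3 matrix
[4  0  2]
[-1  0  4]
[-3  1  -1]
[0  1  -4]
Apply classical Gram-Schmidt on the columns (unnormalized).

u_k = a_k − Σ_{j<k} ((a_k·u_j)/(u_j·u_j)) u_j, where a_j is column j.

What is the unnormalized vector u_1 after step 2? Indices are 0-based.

Step 1: u_0 = a_0 = (4, -1, -3, 0).
Step 2: u_1 = a_1 − (-3/26)·u_0 = (6/13, -3/26, 17/26, 1).

u_1 = (6/13, -3/26, 17/26, 1)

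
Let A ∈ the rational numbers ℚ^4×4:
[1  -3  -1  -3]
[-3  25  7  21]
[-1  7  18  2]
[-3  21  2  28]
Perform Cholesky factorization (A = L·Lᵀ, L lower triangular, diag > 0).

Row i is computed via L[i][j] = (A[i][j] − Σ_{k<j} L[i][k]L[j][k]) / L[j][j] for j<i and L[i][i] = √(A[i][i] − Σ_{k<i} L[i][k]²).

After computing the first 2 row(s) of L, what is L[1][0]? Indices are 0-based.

Step 1: L[0][0] = √(1) = 1.
  L[1][0] = (-3) / L[0][0] = -3.
Step 2: L[1][1] = √(16) = 4.

L[1][0] = -3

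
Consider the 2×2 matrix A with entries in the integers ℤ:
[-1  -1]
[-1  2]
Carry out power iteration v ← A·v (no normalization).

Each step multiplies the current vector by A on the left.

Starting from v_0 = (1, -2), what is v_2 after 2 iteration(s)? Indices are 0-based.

v_2 = (4, -11)

v_0 = (1, -2).
v_1 = A·v_0 = (1, -5).
v_2 = A·v_1 = (4, -11).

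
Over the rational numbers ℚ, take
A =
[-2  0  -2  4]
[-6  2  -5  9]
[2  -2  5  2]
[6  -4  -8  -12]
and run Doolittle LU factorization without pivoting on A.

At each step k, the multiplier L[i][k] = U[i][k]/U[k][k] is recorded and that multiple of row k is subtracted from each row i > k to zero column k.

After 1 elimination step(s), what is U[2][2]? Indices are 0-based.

U[2][2] = 3

Step 1: pivot at (0,0) is -2.
  row1 ← row1 − (3)·row0  ⇒  L[1][0]=3, U row1=(0, 2, 1, -3)
  row2 ← row2 − (-1)·row0  ⇒  L[2][0]=-1, U row2=(0, -2, 3, 6)
  row3 ← row3 − (-3)·row0  ⇒  L[3][0]=-3, U row3=(0, -4, -14, 0)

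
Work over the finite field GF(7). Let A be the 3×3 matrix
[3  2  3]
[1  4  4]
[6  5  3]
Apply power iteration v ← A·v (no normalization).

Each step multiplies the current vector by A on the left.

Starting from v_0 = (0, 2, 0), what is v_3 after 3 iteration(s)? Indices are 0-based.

v_0 = (0, 2, 0).
v_1 = A·v_0 = (4, 1, 3).
v_2 = A·v_1 = (2, 6, 3).
v_3 = A·v_2 = (6, 3, 2).

v_3 = (6, 3, 2)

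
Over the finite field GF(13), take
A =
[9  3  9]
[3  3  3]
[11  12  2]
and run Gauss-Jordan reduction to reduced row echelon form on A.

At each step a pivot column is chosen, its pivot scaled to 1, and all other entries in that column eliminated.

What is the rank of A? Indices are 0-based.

pivot(0,0)=9: scale R0 → (1, 9, 1)
  clear (1,0): R1 −= (3)R0 → (0, 2, 0)
  clear (2,0): R2 −= (11)R0 → (0, 4, 4)
pivot(1,1)=2: scale R1 → (0, 1, 0)
  clear (0,1): R0 −= (9)R1 → (1, 0, 1)
  clear (2,1): R2 −= (4)R1 → (0, 0, 4)
pivot(2,2)=4: scale R2 → (0, 0, 1)
  clear (0,2): R0 −= (1)R2 → (1, 0, 0)

rank = 3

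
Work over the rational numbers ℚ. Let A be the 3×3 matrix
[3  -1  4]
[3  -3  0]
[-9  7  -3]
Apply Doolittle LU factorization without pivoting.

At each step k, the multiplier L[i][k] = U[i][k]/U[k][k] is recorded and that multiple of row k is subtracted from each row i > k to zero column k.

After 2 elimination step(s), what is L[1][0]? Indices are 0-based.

L[1][0] = 1

Step 1: pivot at (0,0) is 3.
  row1 ← row1 − (1)·row0  ⇒  L[1][0]=1, U row1=(0, -2, -4)
  row2 ← row2 − (-3)·row0  ⇒  L[2][0]=-3, U row2=(0, 4, 9)
Step 2: pivot at (1,1) is -2.
  row2 ← row2 − (-2)·row1  ⇒  L[2][1]=-2, U row2=(0, 0, 1)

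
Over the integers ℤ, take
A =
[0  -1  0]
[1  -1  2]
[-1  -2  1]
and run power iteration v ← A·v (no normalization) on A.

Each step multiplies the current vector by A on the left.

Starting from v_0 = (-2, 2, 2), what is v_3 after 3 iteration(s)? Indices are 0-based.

v_3 = (2, 6, 6)

v_0 = (-2, 2, 2).
v_1 = A·v_0 = (-2, 0, 0).
v_2 = A·v_1 = (0, -2, 2).
v_3 = A·v_2 = (2, 6, 6).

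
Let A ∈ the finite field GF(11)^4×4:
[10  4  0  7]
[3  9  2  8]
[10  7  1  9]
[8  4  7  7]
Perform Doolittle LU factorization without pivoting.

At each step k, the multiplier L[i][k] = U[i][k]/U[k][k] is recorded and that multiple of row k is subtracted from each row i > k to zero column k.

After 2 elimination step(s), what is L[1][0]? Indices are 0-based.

Step 1: pivot at (0,0) is 10.
  row1 ← row1 − (8)·row0  ⇒  L[1][0]=8, U row1=(0, 10, 2, 7)
  row2 ← row2 − (1)·row0  ⇒  L[2][0]=1, U row2=(0, 3, 1, 2)
  row3 ← row3 − (3)·row0  ⇒  L[3][0]=3, U row3=(0, 3, 7, 8)
Step 2: pivot at (1,1) is 10.
  row2 ← row2 − (8)·row1  ⇒  L[2][1]=8, U row2=(0, 0, 7, 1)
  row3 ← row3 − (8)·row1  ⇒  L[3][1]=8, U row3=(0, 0, 2, 7)

L[1][0] = 8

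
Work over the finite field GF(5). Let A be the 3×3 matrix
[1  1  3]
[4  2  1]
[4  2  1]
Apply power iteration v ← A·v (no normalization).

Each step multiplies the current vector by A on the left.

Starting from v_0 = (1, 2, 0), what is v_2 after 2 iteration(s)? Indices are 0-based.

v_2 = (0, 1, 1)

v_0 = (1, 2, 0).
v_1 = A·v_0 = (3, 3, 3).
v_2 = A·v_1 = (0, 1, 1).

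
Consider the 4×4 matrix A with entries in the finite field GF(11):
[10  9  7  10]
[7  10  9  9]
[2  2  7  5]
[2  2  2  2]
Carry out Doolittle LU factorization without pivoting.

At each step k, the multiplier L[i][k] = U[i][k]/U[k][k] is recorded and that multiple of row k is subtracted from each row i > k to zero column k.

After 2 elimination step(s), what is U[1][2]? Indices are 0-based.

k=0: U[0][0]=10
  eliminate (1,0): mult=4, new row 1: (0, 7, 3, 2); set L[1][0]=4
  eliminate (2,0): mult=9, new row 2: (0, 9, 10, 3); set L[2][0]=9
  eliminate (3,0): mult=9, new row 3: (0, 9, 5, 0); set L[3][0]=9
k=1: U[1][1]=7
  eliminate (2,1): mult=6, new row 2: (0, 0, 3, 2); set L[2][1]=6
  eliminate (3,1): mult=6, new row 3: (0, 0, 9, 10); set L[3][1]=6

U[1][2] = 3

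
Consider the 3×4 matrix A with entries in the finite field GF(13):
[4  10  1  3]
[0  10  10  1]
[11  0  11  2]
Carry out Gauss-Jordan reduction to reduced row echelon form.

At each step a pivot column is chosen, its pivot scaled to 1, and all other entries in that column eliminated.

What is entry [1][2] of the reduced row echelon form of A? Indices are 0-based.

pivot(0,0)=4: scale R0 → (1, 9, 10, 4)
  clear (2,0): R2 −= (11)R0 → (0, 5, 5, 10)
pivot(1,1)=10: scale R1 → (0, 1, 1, 4)
  clear (0,1): R0 −= (9)R1 → (1, 0, 1, 7)
  clear (2,1): R2 −= (5)R1 → (0, 0, 0, 3)
col 2: no nonzero at/below row 2; advance.
pivot(2,3)=3: scale R2 → (0, 0, 0, 1)
  clear (0,3): R0 −= (7)R2 → (1, 0, 1, 0)
  clear (1,3): R1 −= (4)R2 → (0, 1, 1, 0)

M[1][2] = 1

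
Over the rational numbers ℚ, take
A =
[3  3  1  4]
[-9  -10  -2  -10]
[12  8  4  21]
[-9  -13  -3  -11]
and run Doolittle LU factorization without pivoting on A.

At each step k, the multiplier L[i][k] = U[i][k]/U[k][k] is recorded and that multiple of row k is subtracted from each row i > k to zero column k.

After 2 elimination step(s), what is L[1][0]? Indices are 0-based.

Step 1: pivot at (0,0) is 3.
  row1 ← row1 − (-3)·row0  ⇒  L[1][0]=-3, U row1=(0, -1, 1, 2)
  row2 ← row2 − (4)·row0  ⇒  L[2][0]=4, U row2=(0, -4, 0, 5)
  row3 ← row3 − (-3)·row0  ⇒  L[3][0]=-3, U row3=(0, -4, 0, 1)
Step 2: pivot at (1,1) is -1.
  row2 ← row2 − (4)·row1  ⇒  L[2][1]=4, U row2=(0, 0, -4, -3)
  row3 ← row3 − (4)·row1  ⇒  L[3][1]=4, U row3=(0, 0, -4, -7)

L[1][0] = -3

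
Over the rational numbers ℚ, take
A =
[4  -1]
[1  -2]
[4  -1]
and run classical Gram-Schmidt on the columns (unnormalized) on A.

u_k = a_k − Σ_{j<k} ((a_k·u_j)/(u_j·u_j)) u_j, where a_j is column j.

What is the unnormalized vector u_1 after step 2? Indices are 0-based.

u_1 = (7/33, -56/33, 7/33)

Step 1: u_0 = a_0 = (4, 1, 4).
Step 2: u_1 = a_1 − (-10/33)·u_0 = (7/33, -56/33, 7/33).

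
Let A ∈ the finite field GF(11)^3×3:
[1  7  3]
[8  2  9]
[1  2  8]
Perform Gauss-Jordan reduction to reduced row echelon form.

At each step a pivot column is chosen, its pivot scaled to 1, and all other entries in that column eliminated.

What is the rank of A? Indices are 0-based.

rank = 3

pivot(0,0)=1: scale R0 → (1, 7, 3)
  clear (1,0): R1 −= (8)R0 → (0, 1, 7)
  clear (2,0): R2 −= (1)R0 → (0, 6, 5)
pivot(1,1)=1: scale R1 → (0, 1, 7)
  clear (0,1): R0 −= (7)R1 → (1, 0, 9)
  clear (2,1): R2 −= (6)R1 → (0, 0, 7)
pivot(2,2)=7: scale R2 → (0, 0, 1)
  clear (0,2): R0 −= (9)R2 → (1, 0, 0)
  clear (1,2): R1 −= (7)R2 → (0, 1, 0)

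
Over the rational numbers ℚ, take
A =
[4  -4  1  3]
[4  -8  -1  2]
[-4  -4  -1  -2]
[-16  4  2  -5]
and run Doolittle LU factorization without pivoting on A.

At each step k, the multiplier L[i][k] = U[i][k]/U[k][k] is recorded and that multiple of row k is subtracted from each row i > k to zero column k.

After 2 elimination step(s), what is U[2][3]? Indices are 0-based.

k=0: U[0][0]=4
  eliminate (1,0): mult=1, new row 1: (0, -4, -2, -1); set L[1][0]=1
  eliminate (2,0): mult=-1, new row 2: (0, -8, 0, 1); set L[2][0]=-1
  eliminate (3,0): mult=-4, new row 3: (0, -12, 6, 7); set L[3][0]=-4
k=1: U[1][1]=-4
  eliminate (2,1): mult=2, new row 2: (0, 0, 4, 3); set L[2][1]=2
  eliminate (3,1): mult=3, new row 3: (0, 0, 12, 10); set L[3][1]=3

U[2][3] = 3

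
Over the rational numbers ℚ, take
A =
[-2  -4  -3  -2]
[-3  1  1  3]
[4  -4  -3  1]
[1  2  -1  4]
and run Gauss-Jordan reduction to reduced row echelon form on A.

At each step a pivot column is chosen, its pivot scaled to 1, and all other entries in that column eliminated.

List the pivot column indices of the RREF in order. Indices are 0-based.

step 1: normalize row 0 (÷-2) = (1, 2, 3/2, 1)
  row 1: subtract -3×row0 = (0, 7, 11/2, 6)
  row 2: subtract 4×row0 = (0, -12, -9, -3)
  row 3: subtract 1×row0 = (0, 0, -5/2, 3)
step 2: normalize row 1 (÷7) = (0, 1, 11/14, 6/7)
  row 0: subtract 2×row1 = (1, 0, -1/14, -5/7)
  row 2: subtract -12×row1 = (0, 0, 3/7, 51/7)
step 3: normalize row 2 (÷3/7) = (0, 0, 1, 17)
  row 0: subtract -1/14×row2 = (1, 0, 0, 1/2)
  row 1: subtract 11/14×row2 = (0, 1, 0, -25/2)
  row 3: subtract -5/2×row2 = (0, 0, 0, 91/2)
step 4: normalize row 3 (÷91/2) = (0, 0, 0, 1)
  row 0: subtract 1/2×row3 = (1, 0, 0, 0)
  row 1: subtract -25/2×row3 = (0, 1, 0, 0)
  row 2: subtract 17×row3 = (0, 0, 1, 0)

pivot columns: 0, 1, 2, 3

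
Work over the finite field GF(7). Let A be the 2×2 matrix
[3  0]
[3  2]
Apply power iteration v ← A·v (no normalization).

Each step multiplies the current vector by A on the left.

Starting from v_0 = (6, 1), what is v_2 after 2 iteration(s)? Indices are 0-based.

v_0 = (6, 1).
v_1 = A·v_0 = (4, 6).
v_2 = A·v_1 = (5, 3).

v_2 = (5, 3)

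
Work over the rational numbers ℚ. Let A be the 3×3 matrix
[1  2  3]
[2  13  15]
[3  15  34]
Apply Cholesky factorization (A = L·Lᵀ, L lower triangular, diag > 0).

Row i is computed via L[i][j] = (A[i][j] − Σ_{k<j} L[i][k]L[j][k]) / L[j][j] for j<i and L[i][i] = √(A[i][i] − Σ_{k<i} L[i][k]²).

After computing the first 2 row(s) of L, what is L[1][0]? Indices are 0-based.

Step 1: L[0][0] = √(1) = 1.
  L[1][0] = (2) / L[0][0] = 2.
Step 2: L[1][1] = √(9) = 3.

L[1][0] = 2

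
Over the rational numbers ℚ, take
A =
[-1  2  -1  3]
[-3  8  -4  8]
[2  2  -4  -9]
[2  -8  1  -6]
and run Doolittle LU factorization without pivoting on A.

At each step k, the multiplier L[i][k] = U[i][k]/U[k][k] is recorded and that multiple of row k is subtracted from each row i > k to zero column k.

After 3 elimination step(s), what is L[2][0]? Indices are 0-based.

L[2][0] = -2

[col 0] pivot -1
  R1 -= 3*R0 → (0, 2, -1, -1)  (L[1][0] := 3)
  R2 -= -2*R0 → (0, 6, -6, -3)  (L[2][0] := -2)
  R3 -= -2*R0 → (0, -4, -1, 0)  (L[3][0] := -2)
[col 1] pivot 2
  R2 -= 3*R1 → (0, 0, -3, 0)  (L[2][1] := 3)
  R3 -= -2*R1 → (0, 0, -3, -2)  (L[3][1] := -2)
[col 2] pivot -3
  R3 -= 1*R2 → (0, 0, 0, -2)  (L[3][2] := 1)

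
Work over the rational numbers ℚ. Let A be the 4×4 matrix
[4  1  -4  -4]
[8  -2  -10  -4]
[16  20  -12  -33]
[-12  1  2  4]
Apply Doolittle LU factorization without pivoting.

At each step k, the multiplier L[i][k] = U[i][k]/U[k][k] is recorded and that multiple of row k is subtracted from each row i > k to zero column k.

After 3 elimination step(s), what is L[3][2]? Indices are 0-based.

k=0: U[0][0]=4
  eliminate (1,0): mult=2, new row 1: (0, -4, -2, 4); set L[1][0]=2
  eliminate (2,0): mult=4, new row 2: (0, 16, 4, -17); set L[2][0]=4
  eliminate (3,0): mult=-3, new row 3: (0, 4, -10, -8); set L[3][0]=-3
k=1: U[1][1]=-4
  eliminate (2,1): mult=-4, new row 2: (0, 0, -4, -1); set L[2][1]=-4
  eliminate (3,1): mult=-1, new row 3: (0, 0, -12, -4); set L[3][1]=-1
k=2: U[2][2]=-4
  eliminate (3,2): mult=3, new row 3: (0, 0, 0, -1); set L[3][2]=3

L[3][2] = 3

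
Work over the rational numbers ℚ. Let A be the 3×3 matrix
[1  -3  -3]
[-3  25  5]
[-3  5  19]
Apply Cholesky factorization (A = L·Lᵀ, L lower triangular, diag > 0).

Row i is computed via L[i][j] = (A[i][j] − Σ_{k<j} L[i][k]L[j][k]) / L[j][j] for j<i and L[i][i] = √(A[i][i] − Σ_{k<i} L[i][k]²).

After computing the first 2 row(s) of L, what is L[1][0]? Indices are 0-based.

Step 1: L[0][0] = √(1) = 1.
  L[1][0] = (-3) / L[0][0] = -3.
Step 2: L[1][1] = √(16) = 4.

L[1][0] = -3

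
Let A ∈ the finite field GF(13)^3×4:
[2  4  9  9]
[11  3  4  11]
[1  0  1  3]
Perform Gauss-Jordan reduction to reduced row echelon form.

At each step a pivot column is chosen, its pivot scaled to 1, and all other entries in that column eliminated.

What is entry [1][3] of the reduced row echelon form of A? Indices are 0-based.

M[1][3] = 1

step 1: normalize row 0 (÷2) = (1, 2, 11, 11)
  row 1: subtract 11×row0 = (0, 7, 0, 7)
  row 2: subtract 1×row0 = (0, 11, 3, 5)
step 2: normalize row 1 (÷7) = (0, 1, 0, 1)
  row 0: subtract 2×row1 = (1, 0, 11, 9)
  row 2: subtract 11×row1 = (0, 0, 3, 7)
step 3: normalize row 2 (÷3) = (0, 0, 1, 11)
  row 0: subtract 11×row2 = (1, 0, 0, 5)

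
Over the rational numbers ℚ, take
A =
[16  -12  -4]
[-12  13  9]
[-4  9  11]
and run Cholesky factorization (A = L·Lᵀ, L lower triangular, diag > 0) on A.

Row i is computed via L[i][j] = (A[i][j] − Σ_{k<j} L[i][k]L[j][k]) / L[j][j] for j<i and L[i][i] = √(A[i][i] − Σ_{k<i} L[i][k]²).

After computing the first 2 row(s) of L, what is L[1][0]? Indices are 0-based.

L[1][0] = -3

Step 1: L[0][0] = √(16) = 4.
  L[1][0] = (-12) / L[0][0] = -3.
Step 2: L[1][1] = √(4) = 2.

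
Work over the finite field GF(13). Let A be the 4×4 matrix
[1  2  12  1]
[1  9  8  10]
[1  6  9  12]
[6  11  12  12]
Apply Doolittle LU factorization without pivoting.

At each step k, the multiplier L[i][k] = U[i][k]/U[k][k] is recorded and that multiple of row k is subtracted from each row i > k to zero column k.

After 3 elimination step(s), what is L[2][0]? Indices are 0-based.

Step 1: pivot at (0,0) is 1.
  row1 ← row1 − (1)·row0  ⇒  L[1][0]=1, U row1=(0, 7, 9, 9)
  row2 ← row2 − (1)·row0  ⇒  L[2][0]=1, U row2=(0, 4, 10, 11)
  row3 ← row3 − (6)·row0  ⇒  L[3][0]=6, U row3=(0, 12, 5, 6)
Step 2: pivot at (1,1) is 7.
  row2 ← row2 − (8)·row1  ⇒  L[2][1]=8, U row2=(0, 0, 3, 4)
  row3 ← row3 − (11)·row1  ⇒  L[3][1]=11, U row3=(0, 0, 10, 11)
Step 3: pivot at (2,2) is 3.
  row3 ← row3 − (12)·row2  ⇒  L[3][2]=12, U row3=(0, 0, 0, 2)

L[2][0] = 1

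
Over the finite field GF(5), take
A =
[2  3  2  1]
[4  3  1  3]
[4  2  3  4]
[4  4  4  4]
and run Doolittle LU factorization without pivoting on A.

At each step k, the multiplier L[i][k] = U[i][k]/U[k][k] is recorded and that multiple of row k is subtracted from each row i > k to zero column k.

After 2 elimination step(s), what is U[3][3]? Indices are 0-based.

Step 1: pivot at (0,0) is 2.
  row1 ← row1 − (2)·row0  ⇒  L[1][0]=2, U row1=(0, 2, 2, 1)
  row2 ← row2 − (2)·row0  ⇒  L[2][0]=2, U row2=(0, 1, 4, 2)
  row3 ← row3 − (2)·row0  ⇒  L[3][0]=2, U row3=(0, 3, 0, 2)
Step 2: pivot at (1,1) is 2.
  row2 ← row2 − (3)·row1  ⇒  L[2][1]=3, U row2=(0, 0, 3, 4)
  row3 ← row3 − (4)·row1  ⇒  L[3][1]=4, U row3=(0, 0, 2, 3)

U[3][3] = 3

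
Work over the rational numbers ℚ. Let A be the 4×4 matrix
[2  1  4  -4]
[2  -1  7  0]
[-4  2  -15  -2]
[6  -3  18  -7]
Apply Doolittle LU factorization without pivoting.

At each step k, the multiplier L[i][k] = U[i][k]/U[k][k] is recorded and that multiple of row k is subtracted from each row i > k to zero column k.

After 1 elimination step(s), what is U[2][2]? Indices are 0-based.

U[2][2] = -7

Step 1: pivot at (0,0) is 2.
  row1 ← row1 − (1)·row0  ⇒  L[1][0]=1, U row1=(0, -2, 3, 4)
  row2 ← row2 − (-2)·row0  ⇒  L[2][0]=-2, U row2=(0, 4, -7, -10)
  row3 ← row3 − (3)·row0  ⇒  L[3][0]=3, U row3=(0, -6, 6, 5)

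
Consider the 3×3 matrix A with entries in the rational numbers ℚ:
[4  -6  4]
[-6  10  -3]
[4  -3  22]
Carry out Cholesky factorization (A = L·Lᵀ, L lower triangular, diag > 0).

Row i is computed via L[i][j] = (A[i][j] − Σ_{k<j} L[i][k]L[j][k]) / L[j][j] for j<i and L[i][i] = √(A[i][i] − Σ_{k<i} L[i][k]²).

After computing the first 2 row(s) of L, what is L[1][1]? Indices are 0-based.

L[1][1] = 1

Step 1: L[0][0] = √(4) = 2.
  L[1][0] = (-6) / L[0][0] = -3.
Step 2: L[1][1] = √(1) = 1.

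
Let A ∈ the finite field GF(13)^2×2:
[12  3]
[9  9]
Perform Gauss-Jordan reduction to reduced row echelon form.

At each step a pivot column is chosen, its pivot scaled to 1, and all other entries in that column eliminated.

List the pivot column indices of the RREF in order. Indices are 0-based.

pivot(0,0)=12: scale R0 → (1, 10)
  clear (1,0): R1 −= (9)R0 → (0, 10)
pivot(1,1)=10: scale R1 → (0, 1)
  clear (0,1): R0 −= (10)R1 → (1, 0)

pivot columns: 0, 1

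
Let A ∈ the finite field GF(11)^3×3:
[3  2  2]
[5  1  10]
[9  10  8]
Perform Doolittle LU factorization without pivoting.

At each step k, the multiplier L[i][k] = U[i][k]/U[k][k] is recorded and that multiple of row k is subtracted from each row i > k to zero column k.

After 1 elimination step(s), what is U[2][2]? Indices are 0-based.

U[2][2] = 2

[col 0] pivot 3
  R1 -= 9*R0 → (0, 5, 3)  (L[1][0] := 9)
  R2 -= 3*R0 → (0, 4, 2)  (L[2][0] := 3)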